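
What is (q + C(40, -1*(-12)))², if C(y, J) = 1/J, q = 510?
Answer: 37466641/144 ≈ 2.6019e+5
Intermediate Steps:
(q + C(40, -1*(-12)))² = (510 + 1/(-1*(-12)))² = (510 + 1/12)² = (6121/12)² = 37466641/144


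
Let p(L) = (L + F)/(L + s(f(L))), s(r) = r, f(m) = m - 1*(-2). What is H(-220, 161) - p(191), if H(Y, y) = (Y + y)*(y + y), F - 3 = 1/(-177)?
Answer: -1291290401/67968 ≈ -18999.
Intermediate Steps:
f(m) = 2 + m (f(m) = m + 2 = 2 + m)
F = 530/177 (F = 3 + 1/(-177) = 3 - 1/177 = 530/177 ≈ 2.9944)
H(Y, y) = 2*y*(Y + y) (H(Y, y) = (Y + y)*(2*y) = 2*y*(Y + y))
p(L) = (530/177 + L)/(2 + 2*L) (p(L) = (L + 530/177)/(L + (2 + L)) = (530/177 + L)/(2 + 2*L))
H(-220, 161) - p(191) = 2*161*(-220 + 161) - (530 + 177*191)/(354*(1 + 191)) = 2*161*(-59) - (530 + 33807)/(354*192) = -18998 - 34337/(354*192) = -18998 - 1*34337/67968 = -18998 - 34337/67968 = -1291290401/67968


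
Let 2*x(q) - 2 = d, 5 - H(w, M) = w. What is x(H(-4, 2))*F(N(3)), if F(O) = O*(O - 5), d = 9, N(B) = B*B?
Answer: 198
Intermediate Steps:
H(w, M) = 5 - w
N(B) = B²
x(q) = 11/2 (x(q) = 1 + (½)*9 = 1 + 9/2 = 11/2)
F(O) = O*(-5 + O)
x(H(-4, 2))*F(N(3)) = 11*(3²*(-5 + 3²))/2 = 11*(9*(-5 + 9))/2 = 11*(9*4)/2 = (11/2)*36 = 198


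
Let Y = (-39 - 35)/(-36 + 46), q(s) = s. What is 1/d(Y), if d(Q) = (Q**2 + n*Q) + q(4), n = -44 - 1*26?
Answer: 25/14419 ≈ 0.0017338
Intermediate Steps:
n = -70 (n = -44 - 26 = -70)
Y = -37/5 (Y = -74/10 = -74*1/10 = -37/5 ≈ -7.4000)
d(Q) = 4 + Q**2 - 70*Q (d(Q) = (Q**2 - 70*Q) + 4 = 4 + Q**2 - 70*Q)
1/d(Y) = 1/(4 + (-37/5)**2 - 70*(-37/5)) = 1/(4 + 1369/25 + 518) = 1/(14419/25) = 25/14419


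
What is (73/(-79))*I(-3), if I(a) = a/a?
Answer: -73/79 ≈ -0.92405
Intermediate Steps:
I(a) = 1
(73/(-79))*I(-3) = (73/(-79))*1 = (73*(-1/79))*1 = -73/79*1 = -73/79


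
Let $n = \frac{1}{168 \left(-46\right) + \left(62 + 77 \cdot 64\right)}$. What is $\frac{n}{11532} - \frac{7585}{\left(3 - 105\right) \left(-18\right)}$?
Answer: $- \frac{19957788683}{4830916248} \approx -4.1313$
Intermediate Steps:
$n = - \frac{1}{2738}$ ($n = \frac{1}{-7728 + \left(62 + 4928\right)} = \frac{1}{-7728 + 4990} = \frac{1}{-2738} = - \frac{1}{2738} \approx -0.00036523$)
$\frac{n}{11532} - \frac{7585}{\left(3 - 105\right) \left(-18\right)} = - \frac{1}{2738 \cdot 11532} - \frac{7585}{\left(3 - 105\right) \left(-18\right)} = \left(- \frac{1}{2738}\right) \frac{1}{11532} - \frac{7585}{\left(-102\right) \left(-18\right)} = - \frac{1}{31574616} - \frac{7585}{1836} = - \frac{19957788683}{4830916248}$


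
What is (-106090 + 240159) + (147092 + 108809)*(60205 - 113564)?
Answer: -13654487390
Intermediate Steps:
(-106090 + 240159) + (147092 + 108809)*(60205 - 113564) = 134069 + 255901*(-53359) = 134069 - 13654621459 = -13654487390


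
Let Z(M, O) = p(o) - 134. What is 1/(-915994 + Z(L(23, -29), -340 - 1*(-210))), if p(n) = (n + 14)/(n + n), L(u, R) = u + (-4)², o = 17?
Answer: -34/31148321 ≈ -1.0916e-6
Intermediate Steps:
L(u, R) = 16 + u (L(u, R) = u + 16 = 16 + u)
p(n) = (14 + n)/(2*n) (p(n) = (14 + n)/((2*n)) = (14 + n)*(1/(2*n)) = (14 + n)/(2*n))
Z(M, O) = -4525/34 (Z(M, O) = (½)*(14 + 17)/17 - 134 = (½)*(1/17)*31 - 134 = 31/34 - 134 = -4525/34)
1/(-915994 + Z(L(23, -29), -340 - 1*(-210))) = 1/(-915994 - 4525/34) = 1/(-31148321/34) = -34/31148321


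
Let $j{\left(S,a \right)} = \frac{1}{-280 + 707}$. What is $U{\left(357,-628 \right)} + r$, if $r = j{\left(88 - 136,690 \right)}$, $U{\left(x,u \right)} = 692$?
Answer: $\frac{295485}{427} \approx 692.0$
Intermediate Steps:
$j{\left(S,a \right)} = \frac{1}{427}$
$r = \frac{1}{427} \approx 0.0023419$
$U{\left(357,-628 \right)} + r = 692 + \frac{1}{427} = \frac{295485}{427}$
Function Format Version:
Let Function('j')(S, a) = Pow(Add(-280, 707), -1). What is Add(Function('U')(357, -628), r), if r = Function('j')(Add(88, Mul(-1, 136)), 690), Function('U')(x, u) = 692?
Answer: Rational(295485, 427) ≈ 692.00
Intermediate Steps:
Function('j')(S, a) = Rational(1, 427) (Function('j')(S, a) = Pow(427, -1) = Rational(1, 427))
r = Rational(1, 427) ≈ 0.0023419
Add(Function('U')(357, -628), r) = Add(692, Rational(1, 427)) = Rational(295485, 427)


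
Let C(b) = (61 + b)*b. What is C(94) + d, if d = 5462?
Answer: 20032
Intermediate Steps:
C(b) = b*(61 + b)
C(94) + d = 94*(61 + 94) + 5462 = 94*155 + 5462 = 14570 + 5462 = 20032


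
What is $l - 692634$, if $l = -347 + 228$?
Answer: $-692753$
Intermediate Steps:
$l = -119$
$l - 692634 = -119 - 692634 = -692753$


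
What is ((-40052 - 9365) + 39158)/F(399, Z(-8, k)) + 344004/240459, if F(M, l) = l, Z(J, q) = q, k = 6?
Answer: -821601619/480918 ≈ -1708.4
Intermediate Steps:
((-40052 - 9365) + 39158)/F(399, Z(-8, k)) + 344004/240459 = ((-40052 - 9365) + 39158)/6 + 344004/240459 = (-49417 + 39158)*(1/6) + 344004*(1/240459) = -10259*1/6 + 114668/80153 = -10259/6 + 114668/80153 = -821601619/480918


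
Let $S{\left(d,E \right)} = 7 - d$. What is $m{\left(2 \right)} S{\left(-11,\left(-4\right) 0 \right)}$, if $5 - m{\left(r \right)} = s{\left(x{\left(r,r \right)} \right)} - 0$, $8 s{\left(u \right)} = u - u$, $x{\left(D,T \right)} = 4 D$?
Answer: $90$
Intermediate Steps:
$s{\left(u \right)} = 0$ ($s{\left(u \right)} = \frac{u - u}{8} = \frac{1}{8} \cdot 0 = 0$)
$m{\left(r \right)} = 5$ ($m{\left(r \right)} = 5 - \left(0 - 0\right) = 5 - \left(0 + 0\right) = 5 - 0 = 5 + 0 = 5$)
$m{\left(2 \right)} S{\left(-11,\left(-4\right) 0 \right)} = 5 \left(7 - -11\right) = 5 \left(7 + 11\right) = 5 \cdot 18 = 90$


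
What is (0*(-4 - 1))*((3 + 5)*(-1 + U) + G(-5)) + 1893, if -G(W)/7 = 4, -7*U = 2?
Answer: 1893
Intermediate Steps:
U = -2/7 (U = -⅐*2 = -2/7 ≈ -0.28571)
G(W) = -28 (G(W) = -7*4 = -28)
(0*(-4 - 1))*((3 + 5)*(-1 + U) + G(-5)) + 1893 = (0*(-4 - 1))*((3 + 5)*(-1 - 2/7) - 28) + 1893 = (0*(-5))*(8*(-9/7) - 28) + 1893 = 0*(-72/7 - 28) + 1893 = 0*(-268/7) + 1893 = 0 + 1893 = 1893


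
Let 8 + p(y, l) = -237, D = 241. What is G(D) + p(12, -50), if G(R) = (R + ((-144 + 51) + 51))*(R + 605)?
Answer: 168109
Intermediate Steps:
p(y, l) = -245 (p(y, l) = -8 - 237 = -245)
G(R) = (-42 + R)*(605 + R) (G(R) = (R + (-93 + 51))*(605 + R) = (R - 42)*(605 + R) = (-42 + R)*(605 + R))
G(D) + p(12, -50) = (-25410 + 241² + 563*241) - 245 = (-25410 + 58081 + 135683) - 245 = 168354 - 245 = 168109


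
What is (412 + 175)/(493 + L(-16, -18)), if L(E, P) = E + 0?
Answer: 587/477 ≈ 1.2306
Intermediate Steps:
L(E, P) = E
(412 + 175)/(493 + L(-16, -18)) = (412 + 175)/(493 - 16) = 587/477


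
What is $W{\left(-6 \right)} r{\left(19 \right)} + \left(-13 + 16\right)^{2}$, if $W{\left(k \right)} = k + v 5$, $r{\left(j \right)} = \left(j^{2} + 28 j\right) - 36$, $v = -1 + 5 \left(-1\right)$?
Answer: $-30843$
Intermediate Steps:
$v = -6$ ($v = -1 - 5 = -6$)
$r{\left(j \right)} = -36 + j^{2} + 28 j$
$W{\left(k \right)} = -30 + k$ ($W{\left(k \right)} = k - 30 = -30 + k$)
$W{\left(-6 \right)} r{\left(19 \right)} + \left(-13 + 16\right)^{2} = \left(-30 - 6\right) \left(-36 + 19^{2} + 28 \cdot 19\right) + \left(-13 + 16\right)^{2} = - 36 \left(-36 + 361 + 532\right) + 3^{2} = \left(-36\right) 857 + 9 = -30852 + 9 = -30843$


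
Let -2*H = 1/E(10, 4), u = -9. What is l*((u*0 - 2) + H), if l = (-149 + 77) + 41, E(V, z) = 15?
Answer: 1891/30 ≈ 63.033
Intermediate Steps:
l = -31 (l = -72 + 41 = -31)
H = -1/30 (H = -½/15 = -½*1/15 = -1/30 ≈ -0.033333)
l*((u*0 - 2) + H) = -31*((-9*0 - 2) - 1/30) = -31*((0 - 2) - 1/30) = -31*(-2 - 1/30) = -31*(-61/30) = 1891/30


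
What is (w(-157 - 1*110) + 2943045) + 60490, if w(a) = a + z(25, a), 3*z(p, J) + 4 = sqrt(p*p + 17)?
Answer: 9009800/3 + sqrt(642)/3 ≈ 3.0033e+6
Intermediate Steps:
z(p, J) = -4/3 + sqrt(17 + p**2)/3 (z(p, J) = -4/3 + sqrt(p*p + 17)/3 = -4/3 + sqrt(p**2 + 17)/3 = -4/3 + sqrt(17 + p**2)/3)
w(a) = -4/3 + a + sqrt(642)/3 (w(a) = a + (-4/3 + sqrt(17 + 25**2)/3) = a + (-4/3 + sqrt(17 + 625)/3) = a + (-4/3 + sqrt(642)/3) = -4/3 + a + sqrt(642)/3)
(w(-157 - 1*110) + 2943045) + 60490 = ((-4/3 + (-157 - 1*110) + sqrt(642)/3) + 2943045) + 60490 = ((-4/3 + (-157 - 110) + sqrt(642)/3) + 2943045) + 60490 = ((-4/3 - 267 + sqrt(642)/3) + 2943045) + 60490 = ((-805/3 + sqrt(642)/3) + 2943045) + 60490 = (8828330/3 + sqrt(642)/3) + 60490 = 9009800/3 + sqrt(642)/3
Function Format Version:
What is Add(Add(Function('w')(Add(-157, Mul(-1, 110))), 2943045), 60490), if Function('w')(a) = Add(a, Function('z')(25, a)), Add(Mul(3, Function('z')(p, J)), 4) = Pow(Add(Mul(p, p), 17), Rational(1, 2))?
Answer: Add(Rational(9009800, 3), Mul(Rational(1, 3), Pow(642, Rational(1, 2)))) ≈ 3.0033e+6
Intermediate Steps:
Function('z')(p, J) = Add(Rational(-4, 3), Mul(Rational(1, 3), Pow(Add(17, Pow(p, 2)), Rational(1, 2)))) (Function('z')(p, J) = Add(Rational(-4, 3), Mul(Rational(1, 3), Pow(Add(Mul(p, p), 17), Rational(1, 2)))) = Add(Rational(-4, 3), Mul(Rational(1, 3), Pow(Add(Pow(p, 2), 17), Rational(1, 2)))) = Add(Rational(-4, 3), Mul(Rational(1, 3), Pow(Add(17, Pow(p, 2)), Rational(1, 2)))))
Function('w')(a) = Add(Rational(-4, 3), a, Mul(Rational(1, 3), Pow(642, Rational(1, 2)))) (Function('w')(a) = Add(a, Add(Rational(-4, 3), Mul(Rational(1, 3), Pow(Add(17, Pow(25, 2)), Rational(1, 2))))) = Add(a, Add(Rational(-4, 3), Mul(Rational(1, 3), Pow(Add(17, 625), Rational(1, 2))))) = Add(a, Add(Rational(-4, 3), Mul(Rational(1, 3), Pow(642, Rational(1, 2))))) = Add(Rational(-4, 3), a, Mul(Rational(1, 3), Pow(642, Rational(1, 2)))))
Add(Add(Function('w')(Add(-157, Mul(-1, 110))), 2943045), 60490) = Add(Add(Add(Rational(-4, 3), Add(-157, Mul(-1, 110)), Mul(Rational(1, 3), Pow(642, Rational(1, 2)))), 2943045), 60490) = Add(Add(Add(Rational(-4, 3), Add(-157, -110), Mul(Rational(1, 3), Pow(642, Rational(1, 2)))), 2943045), 60490) = Add(Add(Add(Rational(-4, 3), -267, Mul(Rational(1, 3), Pow(642, Rational(1, 2)))), 2943045), 60490) = Add(Add(Add(Rational(-805, 3), Mul(Rational(1, 3), Pow(642, Rational(1, 2)))), 2943045), 60490) = Add(Add(Rational(8828330, 3), Mul(Rational(1, 3), Pow(642, Rational(1, 2)))), 60490) = Add(Rational(9009800, 3), Mul(Rational(1, 3), Pow(642, Rational(1, 2))))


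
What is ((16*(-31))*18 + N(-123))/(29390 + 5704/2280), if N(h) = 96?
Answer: -2517120/8376863 ≈ -0.30048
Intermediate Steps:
((16*(-31))*18 + N(-123))/(29390 + 5704/2280) = ((16*(-31))*18 + 96)/(29390 + 5704/2280) = (-496*18 + 96)/(29390 + 5704*(1/2280)) = (-8928 + 96)/(29390 + 713/285) = -8832/8376863/285 = -8832*285/8376863 = -2517120/8376863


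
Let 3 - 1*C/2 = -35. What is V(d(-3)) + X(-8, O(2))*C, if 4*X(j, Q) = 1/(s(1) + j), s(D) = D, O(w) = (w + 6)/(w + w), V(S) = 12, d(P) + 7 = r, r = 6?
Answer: 65/7 ≈ 9.2857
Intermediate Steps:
C = 76 (C = 6 - 2*(-35) = 6 + 70 = 76)
d(P) = -1 (d(P) = -7 + 6 = -1)
O(w) = (6 + w)/(2*w) (O(w) = (6 + w)/((2*w)) = (6 + w)*(1/(2*w)) = (6 + w)/(2*w))
X(j, Q) = 1/(4*(1 + j))
V(d(-3)) + X(-8, O(2))*C = 12 + (1/(4*(1 - 8)))*76 = 12 + ((¼)/(-7))*76 = 12 + ((¼)*(-⅐))*76 = 12 - 1/28*76 = 12 - 19/7 = 65/7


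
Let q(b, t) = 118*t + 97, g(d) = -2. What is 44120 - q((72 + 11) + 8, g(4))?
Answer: 44259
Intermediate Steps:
q(b, t) = 97 + 118*t
44120 - q((72 + 11) + 8, g(4)) = 44120 - (97 + 118*(-2)) = 44120 - (97 - 236) = 44120 - 1*(-139) = 44120 + 139 = 44259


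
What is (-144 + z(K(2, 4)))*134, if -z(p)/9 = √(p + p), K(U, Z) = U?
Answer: -21708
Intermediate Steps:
z(p) = -9*√2*√p (z(p) = -9*√(p + p) = -9*√2*√p)
(-144 + z(K(2, 4)))*134 = (-144 - 9*√2*√2)*134 = (-144 - 18)*134 = -162*134 = -21708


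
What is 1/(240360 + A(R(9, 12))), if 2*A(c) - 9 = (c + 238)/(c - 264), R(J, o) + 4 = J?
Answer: 259/62254284 ≈ 4.1604e-6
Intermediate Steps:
R(J, o) = -4 + J
A(c) = 9/2 + (238 + c)/(2*(-264 + c)) (A(c) = 9/2 + ((c + 238)/(c - 264))/2 = 9/2 + ((238 + c)/(-264 + c))/2 = 9/2 + (238 + c)/(2*(-264 + c)))
1/(240360 + A(R(9, 12))) = 1/(240360 + (-1069 + 5*(-4 + 9))/(-264 + (-4 + 9))) = 1/(240360 + (-1069 + 5*5)/(-264 + 5)) = 1/(240360 + (-1069 + 25)/(-259)) = 1/(240360 - 1/259*(-1044)) = 1/(240360 + 1044/259) = 1/(62254284/259) = 259/62254284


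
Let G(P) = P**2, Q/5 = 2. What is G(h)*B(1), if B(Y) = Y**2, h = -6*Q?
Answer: 3600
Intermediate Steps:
Q = 10 (Q = 5*2 = 10)
h = -60 (h = -6*10 = -60)
G(h)*B(1) = (-60)**2*1**2 = 3600*1 = 3600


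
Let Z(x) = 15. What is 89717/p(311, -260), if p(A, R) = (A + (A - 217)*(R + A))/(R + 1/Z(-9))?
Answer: -349806583/76575 ≈ -4568.2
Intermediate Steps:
p(A, R) = (A + (-217 + A)*(A + R))/(1/15 + R) (p(A, R) = (A + (A - 217)*(R + A))/(R + 1/15) = (A + (-217 + A)*(A + R))/(R + 1/15) = (A + (-217 + A)*(A + R))/(1/15 + R))
89717/p(311, -260) = 89717/((15*(311² - 217*(-260) - 216*311 + 311*(-260))/(1 + 15*(-260)))) = 89717/((15*(96721 + 56420 - 67176 - 80860)/(1 - 3900))) = 89717/((15*5105/(-3899))) = 89717/((15*(-1/3899)*5105)) = 89717/(-76575/3899) = 89717*(-3899/76575) = -349806583/76575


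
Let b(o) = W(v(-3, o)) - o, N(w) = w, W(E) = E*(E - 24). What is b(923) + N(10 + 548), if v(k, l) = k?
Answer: -284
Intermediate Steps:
W(E) = E*(-24 + E)
b(o) = 81 - o (b(o) = -3*(-24 - 3) - o = -3*(-27) - o = 81 - o)
b(923) + N(10 + 548) = (81 - 1*923) + (10 + 548) = (81 - 923) + 558 = -842 + 558 = -284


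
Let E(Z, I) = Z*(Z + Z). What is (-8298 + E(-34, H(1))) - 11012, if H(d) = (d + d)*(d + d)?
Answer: -16998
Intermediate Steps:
H(d) = 4*d**2 (H(d) = (2*d)*(2*d) = 4*d**2)
E(Z, I) = 2*Z**2 (E(Z, I) = Z*(2*Z) = 2*Z**2)
(-8298 + E(-34, H(1))) - 11012 = (-8298 + 2*(-34)**2) - 11012 = (-8298 + 2*1156) - 11012 = (-8298 + 2312) - 11012 = -5986 - 11012 = -16998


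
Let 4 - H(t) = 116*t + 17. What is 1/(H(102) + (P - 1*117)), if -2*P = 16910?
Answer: -1/20417 ≈ -4.8979e-5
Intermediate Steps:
P = -8455 (P = -½*16910 = -8455)
H(t) = -13 - 116*t (H(t) = 4 - (116*t + 17) = 4 - (17 + 116*t) = 4 + (-17 - 116*t) = -13 - 116*t)
1/(H(102) + (P - 1*117)) = 1/((-13 - 116*102) + (-8455 - 1*117)) = 1/((-13 - 11832) + (-8455 - 117)) = 1/(-11845 - 8572) = 1/(-20417) = -1/20417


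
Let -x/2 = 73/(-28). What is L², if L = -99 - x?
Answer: 2128681/196 ≈ 10861.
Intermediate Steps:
x = 73/14 (x = -146/(-28) = -146*(-1)/28 = -2*(-73/28) = 73/14 ≈ 5.2143)
L = -1459/14 (L = -99 - 1*73/14 = -99 - 73/14 = -1459/14 ≈ -104.21)
L² = (-1459/14)² = 2128681/196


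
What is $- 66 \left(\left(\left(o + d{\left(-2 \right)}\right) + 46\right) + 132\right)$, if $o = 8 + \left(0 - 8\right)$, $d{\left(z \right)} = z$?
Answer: $-11616$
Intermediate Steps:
$o = 0$ ($o = 8 - 8 = 0$)
$- 66 \left(\left(\left(o + d{\left(-2 \right)}\right) + 46\right) + 132\right) = - 66 \left(\left(\left(0 - 2\right) + 46\right) + 132\right) = - 66 \left(\left(-2 + 46\right) + 132\right) = - 66 \left(44 + 132\right) = \left(-66\right) 176 = -11616$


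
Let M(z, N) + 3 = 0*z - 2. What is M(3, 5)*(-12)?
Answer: 60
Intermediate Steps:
M(z, N) = -5 (M(z, N) = -3 + (0*z - 2) = -3 + (0 - 2) = -3 - 2 = -5)
M(3, 5)*(-12) = -5*(-12) = 60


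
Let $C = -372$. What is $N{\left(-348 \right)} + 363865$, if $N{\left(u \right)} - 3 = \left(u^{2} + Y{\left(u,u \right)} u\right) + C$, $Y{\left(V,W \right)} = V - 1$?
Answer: $606052$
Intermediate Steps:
$Y{\left(V,W \right)} = -1 + V$
$N{\left(u \right)} = -369 + u^{2} + u \left(-1 + u\right)$ ($N{\left(u \right)} = 3 - \left(372 - u^{2} - \left(-1 + u\right) u\right) = 3 - \left(372 - u^{2} - u \left(-1 + u\right)\right) = 3 + \left(-372 + u^{2} + u \left(-1 + u\right)\right) = -369 + u^{2} + u \left(-1 + u\right)$)
$N{\left(-348 \right)} + 363865 = \left(-369 - -348 + 2 \left(-348\right)^{2}\right) + 363865 = \left(-369 + 348 + 2 \cdot 121104\right) + 363865 = \left(-369 + 348 + 242208\right) + 363865 = 242187 + 363865 = 606052$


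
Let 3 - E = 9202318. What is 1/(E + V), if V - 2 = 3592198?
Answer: -1/5610115 ≈ -1.7825e-7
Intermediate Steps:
E = -9202315 (E = 3 - 1*9202318 = 3 - 9202318 = -9202315)
V = 3592200 (V = 2 + 3592198 = 3592200)
1/(E + V) = 1/(-9202315 + 3592200) = 1/(-5610115) = -1/5610115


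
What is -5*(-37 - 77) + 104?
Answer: 674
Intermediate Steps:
-5*(-37 - 77) + 104 = -5*(-114) + 104 = 570 + 104 = 674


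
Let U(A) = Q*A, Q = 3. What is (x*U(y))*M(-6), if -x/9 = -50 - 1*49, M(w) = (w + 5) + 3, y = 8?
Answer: 42768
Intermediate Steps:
M(w) = 8 + w (M(w) = (5 + w) + 3 = 8 + w)
x = 891 (x = -9*(-50 - 1*49) = -9*(-50 - 49) = -9*(-99) = 891)
U(A) = 3*A
(x*U(y))*M(-6) = (891*(3*8))*(8 - 6) = (891*24)*2 = 21384*2 = 42768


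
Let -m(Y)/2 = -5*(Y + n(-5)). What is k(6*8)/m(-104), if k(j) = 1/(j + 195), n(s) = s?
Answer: -1/264870 ≈ -3.7754e-6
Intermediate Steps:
k(j) = 1/(195 + j)
m(Y) = -50 + 10*Y (m(Y) = -(-10)*(Y - 5) = -(-10)*(-5 + Y) = -2*(25 - 5*Y) = -50 + 10*Y)
k(6*8)/m(-104) = 1/((195 + 6*8)*(-50 + 10*(-104))) = 1/((195 + 48)*(-50 - 1040)) = 1/(243*(-1090)) = (1/243)*(-1/1090) = -1/264870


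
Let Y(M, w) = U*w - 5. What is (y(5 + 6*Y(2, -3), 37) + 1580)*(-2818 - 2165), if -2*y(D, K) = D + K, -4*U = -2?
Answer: -15731331/2 ≈ -7.8657e+6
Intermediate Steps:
U = ½ (U = -¼*(-2) = ½ ≈ 0.50000)
Y(M, w) = -5 + w/2 (Y(M, w) = w/2 - 5 = -5 + w/2)
y(D, K) = -D/2 - K/2 (y(D, K) = -(D + K)/2 = -D/2 - K/2)
(y(5 + 6*Y(2, -3), 37) + 1580)*(-2818 - 2165) = ((-(5 + 6*(-5 + (½)*(-3)))/2 - ½*37) + 1580)*(-2818 - 2165) = ((-(5 + 6*(-5 - 3/2))/2 - 37/2) + 1580)*(-4983) = ((-(5 + 6*(-13/2))/2 - 37/2) + 1580)*(-4983) = ((-(5 - 39)/2 - 37/2) + 1580)*(-4983) = ((-½*(-34) - 37/2) + 1580)*(-4983) = ((17 - 37/2) + 1580)*(-4983) = (-3/2 + 1580)*(-4983) = (3157/2)*(-4983) = -15731331/2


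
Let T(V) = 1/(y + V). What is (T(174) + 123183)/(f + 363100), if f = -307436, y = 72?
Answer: 30303019/13693344 ≈ 2.2130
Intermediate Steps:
T(V) = 1/(72 + V)
(T(174) + 123183)/(f + 363100) = (1/(72 + 174) + 123183)/(-307436 + 363100) = (1/246 + 123183)/55664 = (1/246 + 123183)*(1/55664) = (30303019/246)*(1/55664) = 30303019/13693344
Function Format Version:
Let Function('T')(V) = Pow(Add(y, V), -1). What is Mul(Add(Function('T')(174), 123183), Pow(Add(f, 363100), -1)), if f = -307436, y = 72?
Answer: Rational(30303019, 13693344) ≈ 2.2130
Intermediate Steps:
Function('T')(V) = Pow(Add(72, V), -1)
Mul(Add(Function('T')(174), 123183), Pow(Add(f, 363100), -1)) = Mul(Add(Pow(Add(72, 174), -1), 123183), Pow(Add(-307436, 363100), -1)) = Mul(Add(Pow(246, -1), 123183), Pow(55664, -1)) = Mul(Add(Rational(1, 246), 123183), Rational(1, 55664)) = Mul(Rational(30303019, 246), Rational(1, 55664)) = Rational(30303019, 13693344)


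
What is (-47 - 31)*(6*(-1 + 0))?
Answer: 468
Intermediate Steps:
(-47 - 31)*(6*(-1 + 0)) = -468*(-1) = -78*(-6) = 468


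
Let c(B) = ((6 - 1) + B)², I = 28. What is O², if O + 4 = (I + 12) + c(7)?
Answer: 32400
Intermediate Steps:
c(B) = (5 + B)²
O = 180 (O = -4 + ((28 + 12) + (5 + 7)²) = -4 + (40 + 12²) = -4 + (40 + 144) = -4 + 184 = 180)
O² = 180² = 32400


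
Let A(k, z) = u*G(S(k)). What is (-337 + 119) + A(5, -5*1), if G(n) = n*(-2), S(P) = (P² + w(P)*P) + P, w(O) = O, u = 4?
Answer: -658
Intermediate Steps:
S(P) = P + 2*P² (S(P) = (P² + P*P) + P = (P² + P²) + P = 2*P² + P = P + 2*P²)
G(n) = -2*n
A(k, z) = -8*k*(1 + 2*k) (A(k, z) = 4*(-2*k*(1 + 2*k)) = -8*k*(1 + 2*k))
(-337 + 119) + A(5, -5*1) = (-337 + 119) - 8*5*(1 + 2*5) = -218 - 8*5*(1 + 10) = -218 - 8*5*11 = -218 - 440 = -658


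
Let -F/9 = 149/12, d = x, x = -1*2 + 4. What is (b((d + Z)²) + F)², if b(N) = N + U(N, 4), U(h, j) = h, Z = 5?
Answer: 3025/16 ≈ 189.06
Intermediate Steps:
x = 2 (x = -2 + 4 = 2)
d = 2
F = -447/4 (F = -1341/12 = -9*149/12 = -447/4 ≈ -111.75)
b(N) = 2*N (b(N) = N + N = 2*N)
(b((d + Z)²) + F)² = (2*(2 + 5)² - 447/4)² = (2*7² - 447/4)² = (2*49 - 447/4)² = (98 - 447/4)² = (-55/4)² = 3025/16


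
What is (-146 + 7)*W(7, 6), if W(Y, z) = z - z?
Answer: 0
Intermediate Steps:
W(Y, z) = 0
(-146 + 7)*W(7, 6) = (-146 + 7)*0 = -139*0 = 0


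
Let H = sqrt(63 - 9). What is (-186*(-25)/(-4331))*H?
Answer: -13950*sqrt(6)/4331 ≈ -7.8897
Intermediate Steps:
H = 3*sqrt(6) (H = sqrt(54) = 3*sqrt(6) ≈ 7.3485)
(-186*(-25)/(-4331))*H = (-186*(-25)/(-4331))*(3*sqrt(6)) = (4650*(-1/4331))*(3*sqrt(6)) = -13950*sqrt(6)/4331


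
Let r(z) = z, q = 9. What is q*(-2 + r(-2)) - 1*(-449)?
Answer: 413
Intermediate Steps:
q*(-2 + r(-2)) - 1*(-449) = 9*(-2 - 2) - 1*(-449) = 9*(-4) + 449 = -36 + 449 = 413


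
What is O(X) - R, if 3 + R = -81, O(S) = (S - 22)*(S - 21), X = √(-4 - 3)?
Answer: 539 - 43*I*√7 ≈ 539.0 - 113.77*I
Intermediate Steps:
X = I*√7 (X = √(-7) = I*√7 ≈ 2.6458*I)
O(S) = (-22 + S)*(-21 + S)
R = -84 (R = -3 - 81 = -84)
O(X) - R = (462 + (I*√7)² - 43*I*√7) - 1*(-84) = (462 - 7 - 43*I*√7) + 84 = (455 - 43*I*√7) + 84 = 539 - 43*I*√7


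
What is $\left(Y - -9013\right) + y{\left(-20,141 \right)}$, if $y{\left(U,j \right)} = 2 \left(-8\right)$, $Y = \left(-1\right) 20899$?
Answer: $-11902$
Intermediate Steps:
$Y = -20899$
$y{\left(U,j \right)} = -16$
$\left(Y - -9013\right) + y{\left(-20,141 \right)} = \left(-20899 - -9013\right) - 16 = \left(-20899 + 9013\right) - 16 = -11886 - 16 = -11902$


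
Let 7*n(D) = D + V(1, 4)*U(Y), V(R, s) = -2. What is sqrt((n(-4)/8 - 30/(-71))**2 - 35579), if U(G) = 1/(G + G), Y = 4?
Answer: I*sqrt(8999222814895)/15904 ≈ 188.62*I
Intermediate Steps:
U(G) = 1/(2*G)
n(D) = -1/28 + D/7 (n(D) = (D - 1/4)/7 = (-1/4 + D)/7 = -1/28 + D/7)
sqrt((n(-4)/8 - 30/(-71))**2 - 35579) = sqrt(((-1/28 + (1/7)*(-4))/8 - 30/(-71))**2 - 35579) = sqrt(((-1/28 - 4/7)*(1/8) - 30*(-1/71))**2 - 35579) = sqrt((-17/28*1/8 + 30/71)**2 - 35579) = sqrt((-17/224 + 30/71)**2 - 35579) = sqrt((5513/15904)**2 - 35579) = sqrt(30393169/252937216 - 35579) = sqrt(-8999222814895/252937216) = I*sqrt(8999222814895)/15904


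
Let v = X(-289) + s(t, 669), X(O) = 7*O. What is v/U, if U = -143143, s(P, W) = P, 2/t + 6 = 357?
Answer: 710071/50243193 ≈ 0.014133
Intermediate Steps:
t = 2/351 (t = 2/(-6 + 357) = 2/351 ≈ 0.0056980)
v = -710071/351 (v = 7*(-289) + 2/351 = -2023 + 2/351 = -710071/351 ≈ -2023.0)
v/U = -710071/351/(-143143) = -710071/351*(-1/143143) = 710071/50243193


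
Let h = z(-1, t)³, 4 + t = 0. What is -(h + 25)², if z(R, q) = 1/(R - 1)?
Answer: -39601/64 ≈ -618.77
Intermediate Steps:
t = -4 (t = -4 + 0 = -4)
z(R, q) = 1/(-1 + R)
h = -⅛ (h = (1/(-1 - 1))³ = (1/(-2))³ = (-½)³ = -⅛ ≈ -0.12500)
-(h + 25)² = -(-⅛ + 25)² = -(199/8)² = -1*39601/64 = -39601/64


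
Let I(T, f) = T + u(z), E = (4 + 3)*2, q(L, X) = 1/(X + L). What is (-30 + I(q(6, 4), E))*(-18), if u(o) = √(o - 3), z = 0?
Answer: 2691/5 - 18*I*√3 ≈ 538.2 - 31.177*I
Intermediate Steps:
u(o) = √(-3 + o)
q(L, X) = 1/(L + X)
E = 14 (E = 7*2 = 14)
I(T, f) = T + I*√3 (I(T, f) = T + √(-3 + 0) = T + √(-3) = T + I*√3)
(-30 + I(q(6, 4), E))*(-18) = (-30 + (1/(6 + 4) + I*√3))*(-18) = (-30 + (1/10 + I*√3))*(-18) = (-30 + (⅒ + I*√3))*(-18) = (-299/10 + I*√3)*(-18) = 2691/5 - 18*I*√3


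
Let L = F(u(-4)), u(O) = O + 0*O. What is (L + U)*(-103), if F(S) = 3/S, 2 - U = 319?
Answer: 130913/4 ≈ 32728.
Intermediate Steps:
u(O) = O (u(O) = O + 0 = O)
U = -317 (U = 2 - 1*319 = 2 - 319 = -317)
L = -¾ (L = 3/(-4) = 3*(-¼) = -¾ ≈ -0.75000)
(L + U)*(-103) = (-¾ - 317)*(-103) = -1271/4*(-103) = 130913/4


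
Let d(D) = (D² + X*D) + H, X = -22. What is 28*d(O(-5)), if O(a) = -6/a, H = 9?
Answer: -11172/25 ≈ -446.88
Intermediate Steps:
d(D) = 9 + D² - 22*D (d(D) = (D² - 22*D) + 9 = 9 + D² - 22*D)
28*d(O(-5)) = 28*(9 + (-6/(-5))² - (-132)/(-5)) = 28*(9 + (-6*(-⅕))² - (-132)*(-1)/5) = 28*(9 + (6/5)² - 22*6/5) = 28*(9 + 36/25 - 132/5) = 28*(-399/25) = -11172/25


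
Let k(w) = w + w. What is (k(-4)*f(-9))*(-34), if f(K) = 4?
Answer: 1088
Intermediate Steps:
k(w) = 2*w
(k(-4)*f(-9))*(-34) = ((2*(-4))*4)*(-34) = -8*4*(-34) = -32*(-34) = 1088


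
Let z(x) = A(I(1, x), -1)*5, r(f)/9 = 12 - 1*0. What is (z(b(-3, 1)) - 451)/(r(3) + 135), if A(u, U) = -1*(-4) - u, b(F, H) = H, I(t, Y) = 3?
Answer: -446/243 ≈ -1.8354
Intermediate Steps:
A(u, U) = 4 - u
r(f) = 108 (r(f) = 9*(12 - 1*0) = 9*(12 + 0) = 9*12 = 108)
z(x) = 5 (z(x) = (4 - 1*3)*5 = (4 - 3)*5 = 1*5 = 5)
(z(b(-3, 1)) - 451)/(r(3) + 135) = (5 - 451)/(108 + 135) = -446/243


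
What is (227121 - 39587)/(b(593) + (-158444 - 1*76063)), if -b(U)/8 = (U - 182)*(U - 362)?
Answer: -187534/994035 ≈ -0.18866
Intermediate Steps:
b(U) = -8*(-362 + U)*(-182 + U) (b(U) = -8*(U - 182)*(U - 362) = -8*(-182 + U)*(-362 + U) = -8*(-362 + U)*(-182 + U))
(227121 - 39587)/(b(593) + (-158444 - 1*76063)) = (227121 - 39587)/((-527072 - 8*593² + 4352*593) + (-158444 - 1*76063)) = 187534/((-527072 - 8*351649 + 2580736) + (-158444 - 76063)) = 187534/((-527072 - 2813192 + 2580736) - 234507) = 187534/(-759528 - 234507) = 187534/(-994035) = 187534*(-1/994035) = -187534/994035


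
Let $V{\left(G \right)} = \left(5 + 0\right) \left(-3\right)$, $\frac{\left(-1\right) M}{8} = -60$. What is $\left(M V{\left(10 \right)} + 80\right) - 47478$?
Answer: $-54598$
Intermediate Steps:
$M = 480$ ($M = \left(-8\right) \left(-60\right) = 480$)
$V{\left(G \right)} = -15$ ($V{\left(G \right)} = 5 \left(-3\right) = -15$)
$\left(M V{\left(10 \right)} + 80\right) - 47478 = \left(480 \left(-15\right) + 80\right) - 47478 = \left(-7200 + 80\right) - 47478 = -7120 - 47478 = -54598$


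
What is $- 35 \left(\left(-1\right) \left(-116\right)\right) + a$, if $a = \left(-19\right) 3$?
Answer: $-4117$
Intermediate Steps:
$a = -57$
$- 35 \left(\left(-1\right) \left(-116\right)\right) + a = - 35 \left(\left(-1\right) \left(-116\right)\right) - 57 = \left(-35\right) 116 - 57 = -4060 - 57 = -4117$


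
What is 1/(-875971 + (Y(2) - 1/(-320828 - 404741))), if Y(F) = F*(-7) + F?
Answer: -725569/635586109326 ≈ -1.1416e-6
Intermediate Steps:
Y(F) = -6*F (Y(F) = -7*F + F = -6*F)
1/(-875971 + (Y(2) - 1/(-320828 - 404741))) = 1/(-875971 + (-6*2 - 1/(-320828 - 404741))) = 1/(-875971 + (-12 - 1/(-725569))) = 1/(-875971 + (-12 - 1*(-1/725569))) = 1/(-875971 + (-12 + 1/725569)) = 1/(-875971 - 8706827/725569) = 1/(-635586109326/725569) = -725569/635586109326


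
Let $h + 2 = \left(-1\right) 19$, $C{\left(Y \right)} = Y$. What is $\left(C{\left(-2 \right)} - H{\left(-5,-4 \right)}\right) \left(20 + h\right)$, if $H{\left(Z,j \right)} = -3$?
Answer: $-1$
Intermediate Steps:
$h = -21$ ($h = -2 - 19 = -21$)
$\left(C{\left(-2 \right)} - H{\left(-5,-4 \right)}\right) \left(20 + h\right) = \left(-2 - -3\right) \left(20 - 21\right) = \left(-2 + 3\right) \left(-1\right) = 1 \left(-1\right) = -1$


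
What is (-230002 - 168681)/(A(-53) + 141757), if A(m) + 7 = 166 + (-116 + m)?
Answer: -398683/141747 ≈ -2.8126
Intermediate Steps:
A(m) = 43 + m (A(m) = -7 + (166 + (-116 + m)) = -7 + (50 + m) = 43 + m)
(-230002 - 168681)/(A(-53) + 141757) = (-230002 - 168681)/((43 - 53) + 141757) = -398683/(-10 + 141757) = -398683/141747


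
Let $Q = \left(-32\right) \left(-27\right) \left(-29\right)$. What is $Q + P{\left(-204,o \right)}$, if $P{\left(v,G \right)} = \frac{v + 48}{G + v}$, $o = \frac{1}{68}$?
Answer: $- \frac{26733936}{1067} \approx -25055.0$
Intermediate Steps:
$o = \frac{1}{68} \approx 0.014706$
$Q = -25056$ ($Q = 864 \left(-29\right) = -25056$)
$P{\left(v,G \right)} = \frac{48 + v}{G + v}$
$Q + P{\left(-204,o \right)} = -25056 + \frac{48 - 204}{\frac{1}{68} - 204} = -25056 + \frac{1}{- \frac{13871}{68}} \left(-156\right) = -25056 - - \frac{816}{1067} = -25056 + \frac{816}{1067} = - \frac{26733936}{1067}$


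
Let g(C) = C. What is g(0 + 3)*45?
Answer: 135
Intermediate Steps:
g(0 + 3)*45 = (0 + 3)*45 = 3*45 = 135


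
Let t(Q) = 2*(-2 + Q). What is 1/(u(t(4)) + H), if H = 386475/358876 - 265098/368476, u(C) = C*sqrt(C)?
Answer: 33059298244/276291749015 ≈ 0.11965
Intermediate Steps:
t(Q) = -4 + 2*Q
u(C) = C**(3/2)
H = 11817363063/33059298244 (H = 386475*(1/358876) - 265098*1/368476 = 386475/358876 - 132549/184238 = 11817363063/33059298244 ≈ 0.35746)
1/(u(t(4)) + H) = 1/((-4 + 2*4)**(3/2) + 11817363063/33059298244) = 1/((-4 + 8)**(3/2) + 11817363063/33059298244) = 1/(4**(3/2) + 11817363063/33059298244) = 1/(8 + 11817363063/33059298244) = 1/(276291749015/33059298244) = 33059298244/276291749015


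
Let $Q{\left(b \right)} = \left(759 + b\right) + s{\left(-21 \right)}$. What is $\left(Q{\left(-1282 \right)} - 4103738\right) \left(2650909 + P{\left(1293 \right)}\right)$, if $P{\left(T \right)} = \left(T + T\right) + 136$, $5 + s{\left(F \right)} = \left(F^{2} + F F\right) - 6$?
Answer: $-10888882909090$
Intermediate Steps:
$s{\left(F \right)} = -11 + 2 F^{2}$ ($s{\left(F \right)} = -5 - \left(6 - F^{2} - F F\right) = -5 + \left(\left(F^{2} + F^{2}\right) - 6\right) = -5 + \left(2 F^{2} - 6\right) = -5 + \left(-6 + 2 F^{2}\right) = -11 + 2 F^{2}$)
$P{\left(T \right)} = 136 + 2 T$ ($P{\left(T \right)} = 2 T + 136 = 136 + 2 T$)
$Q{\left(b \right)} = 1630 + b$ ($Q{\left(b \right)} = \left(759 + b\right) - \left(11 - 2 \left(-21\right)^{2}\right) = \left(759 + b\right) + \left(-11 + 2 \cdot 441\right) = \left(759 + b\right) + \left(-11 + 882\right) = \left(759 + b\right) + 871 = 1630 + b$)
$\left(Q{\left(-1282 \right)} - 4103738\right) \left(2650909 + P{\left(1293 \right)}\right) = \left(\left(1630 - 1282\right) - 4103738\right) \left(2650909 + \left(136 + 2 \cdot 1293\right)\right) = \left(348 - 4103738\right) \left(2650909 + \left(136 + 2586\right)\right) = - 4103390 \left(2650909 + 2722\right) = \left(-4103390\right) 2653631 = -10888882909090$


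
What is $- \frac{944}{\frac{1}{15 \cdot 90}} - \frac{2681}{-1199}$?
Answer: $- \frac{1528002919}{1199} \approx -1.2744 \cdot 10^{6}$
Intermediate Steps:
$- \frac{944}{\frac{1}{15 \cdot 90}} - \frac{2681}{-1199} = - \frac{944}{\frac{1}{1350}} - - \frac{2681}{1199} = - 944 \frac{1}{\frac{1}{1350}} + \frac{2681}{1199} = \left(-944\right) 1350 + \frac{2681}{1199} = -1274400 + \frac{2681}{1199} = - \frac{1528002919}{1199}$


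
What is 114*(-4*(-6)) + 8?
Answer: 2744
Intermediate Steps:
114*(-4*(-6)) + 8 = 114*24 + 8 = 2736 + 8 = 2744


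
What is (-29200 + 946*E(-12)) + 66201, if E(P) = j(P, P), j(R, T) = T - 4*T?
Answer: 71057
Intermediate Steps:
j(R, T) = -3*T
E(P) = -3*P
(-29200 + 946*E(-12)) + 66201 = (-29200 + 946*(-3*(-12))) + 66201 = (-29200 + 946*36) + 66201 = (-29200 + 34056) + 66201 = 4856 + 66201 = 71057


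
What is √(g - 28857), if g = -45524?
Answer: I*√74381 ≈ 272.73*I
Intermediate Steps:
√(g - 28857) = √(-45524 - 28857) = √(-74381) = I*√74381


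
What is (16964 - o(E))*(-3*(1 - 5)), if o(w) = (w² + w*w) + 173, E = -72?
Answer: 77076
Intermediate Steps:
o(w) = 173 + 2*w² (o(w) = (w² + w²) + 173 = 2*w² + 173 = 173 + 2*w²)
(16964 - o(E))*(-3*(1 - 5)) = (16964 - (173 + 2*(-72)²))*(-3*(1 - 5)) = (16964 - (173 + 2*5184))*(-3*(-4)) = (16964 - (173 + 10368))*12 = (16964 - 1*10541)*12 = (16964 - 10541)*12 = 6423*12 = 77076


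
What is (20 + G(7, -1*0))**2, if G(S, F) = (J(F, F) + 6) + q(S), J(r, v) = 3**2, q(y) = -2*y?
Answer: 441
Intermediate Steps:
J(r, v) = 9
G(S, F) = 15 - 2*S (G(S, F) = (9 + 6) - 2*S = 15 - 2*S)
(20 + G(7, -1*0))**2 = (20 + (15 - 2*7))**2 = (20 + (15 - 14))**2 = (20 + 1)**2 = 21**2 = 441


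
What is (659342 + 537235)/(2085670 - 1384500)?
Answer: 1196577/701170 ≈ 1.7065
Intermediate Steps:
(659342 + 537235)/(2085670 - 1384500) = 1196577/701170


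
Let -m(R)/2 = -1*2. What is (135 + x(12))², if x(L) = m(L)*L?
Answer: 33489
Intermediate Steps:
m(R) = 4 (m(R) = -(-2)*2 = -2*(-2) = 4)
x(L) = 4*L
(135 + x(12))² = (135 + 4*12)² = (135 + 48)² = 183² = 33489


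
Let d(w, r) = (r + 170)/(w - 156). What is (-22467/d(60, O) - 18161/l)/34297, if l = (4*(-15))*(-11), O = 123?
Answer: 128926177/602941260 ≈ 0.21383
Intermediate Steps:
d(w, r) = (170 + r)/(-156 + w)
l = 660 (l = -60*(-11) = 660)
(-22467/d(60, O) - 18161/l)/34297 = (-22467*(-156 + 60)/(170 + 123) - 18161/660)/34297 = (-22467/(293/(-96)) - 18161*1/660)*(1/34297) = (-22467/((-1/96*293)) - 1651/60)*(1/34297) = (-22467/(-293/96) - 1651/60)*(1/34297) = (-22467*(-96/293) - 1651/60)*(1/34297) = (2156832/293 - 1651/60)*(1/34297) = (128926177/17580)*(1/34297) = 128926177/602941260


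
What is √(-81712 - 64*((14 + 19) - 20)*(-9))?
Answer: 4*I*√4639 ≈ 272.44*I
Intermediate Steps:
√(-81712 - 64*((14 + 19) - 20)*(-9)) = √(-81712 - 64*(33 - 20)*(-9)) = √(-81712 - 64*13*(-9)) = √(-81712 - 832*(-9)) = √(-81712 + 7488) = √(-74224) = 4*I*√4639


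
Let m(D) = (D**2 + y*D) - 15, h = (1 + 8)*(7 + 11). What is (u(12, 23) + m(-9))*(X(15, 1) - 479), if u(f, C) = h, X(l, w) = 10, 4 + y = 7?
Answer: -94269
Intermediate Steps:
y = 3 (y = -4 + 7 = 3)
h = 162 (h = 9*18 = 162)
u(f, C) = 162
m(D) = -15 + D**2 + 3*D (m(D) = (D**2 + 3*D) - 15 = -15 + D**2 + 3*D)
(u(12, 23) + m(-9))*(X(15, 1) - 479) = (162 + (-15 + (-9)**2 + 3*(-9)))*(10 - 479) = (162 + (-15 + 81 - 27))*(-469) = (162 + 39)*(-469) = 201*(-469) = -94269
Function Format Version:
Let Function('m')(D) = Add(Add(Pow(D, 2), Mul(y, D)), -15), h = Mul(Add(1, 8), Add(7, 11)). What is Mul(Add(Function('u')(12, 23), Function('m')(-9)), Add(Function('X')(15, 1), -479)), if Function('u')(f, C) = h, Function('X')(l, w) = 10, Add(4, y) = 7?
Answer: -94269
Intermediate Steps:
y = 3 (y = Add(-4, 7) = 3)
h = 162 (h = Mul(9, 18) = 162)
Function('u')(f, C) = 162
Function('m')(D) = Add(-15, Pow(D, 2), Mul(3, D)) (Function('m')(D) = Add(Add(Pow(D, 2), Mul(3, D)), -15) = Add(-15, Pow(D, 2), Mul(3, D)))
Mul(Add(Function('u')(12, 23), Function('m')(-9)), Add(Function('X')(15, 1), -479)) = Mul(Add(162, Add(-15, Pow(-9, 2), Mul(3, -9))), Add(10, -479)) = Mul(Add(162, Add(-15, 81, -27)), -469) = Mul(Add(162, 39), -469) = Mul(201, -469) = -94269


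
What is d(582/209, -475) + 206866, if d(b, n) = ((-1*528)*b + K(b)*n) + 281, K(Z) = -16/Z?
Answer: 1152276187/5529 ≈ 2.0841e+5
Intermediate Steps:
d(b, n) = 281 - 528*b - 16*n/b (d(b, n) = ((-1*528)*b + (-16/b)*n) + 281 = (-528*b - 16*n/b) + 281 = 281 - 528*b - 16*n/b)
d(582/209, -475) + 206866 = (281 - 307296/209 - 16*(-475)/582/209) + 206866 = (281 - 307296/209 - 16*(-475)/582*(1/209)) + 206866 = (281 - 528*582/209 - 16*(-475)/582/209) + 206866 = (281 - 27936/19 - 16*(-475)*209/582) + 206866 = (281 - 27936/19 + 794200/291) + 206866 = 8514073/5529 + 206866 = 1152276187/5529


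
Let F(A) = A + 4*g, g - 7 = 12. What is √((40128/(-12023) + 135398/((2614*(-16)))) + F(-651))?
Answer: I*√18989658705425833/5714204 ≈ 24.116*I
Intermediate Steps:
g = 19 (g = 7 + 12 = 19)
F(A) = 76 + A (F(A) = A + 4*19 = A + 76 = 76 + A)
√((40128/(-12023) + 135398/((2614*(-16)))) + F(-651)) = √((40128/(-12023) + 135398/((2614*(-16)))) + (76 - 651)) = √((40128*(-1/12023) + 135398/(-41824)) - 575) = √((-3648/1093 + 135398*(-1/41824)) - 575) = √((-3648/1093 - 67699/20912) - 575) = √(-150281983/22856816 - 575) = √(-13292951183/22856816) = I*√18989658705425833/5714204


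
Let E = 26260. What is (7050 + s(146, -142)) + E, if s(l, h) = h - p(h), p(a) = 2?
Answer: 33166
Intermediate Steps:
s(l, h) = -2 + h (s(l, h) = h - 1*2 = h - 2 = -2 + h)
(7050 + s(146, -142)) + E = (7050 + (-2 - 142)) + 26260 = (7050 - 144) + 26260 = 6906 + 26260 = 33166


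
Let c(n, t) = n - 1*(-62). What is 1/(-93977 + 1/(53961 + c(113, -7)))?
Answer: -54136/5087538871 ≈ -1.0641e-5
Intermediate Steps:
c(n, t) = 62 + n (c(n, t) = n + 62 = 62 + n)
1/(-93977 + 1/(53961 + c(113, -7))) = 1/(-93977 + 1/(53961 + (62 + 113))) = 1/(-93977 + 1/(53961 + 175)) = 1/(-93977 + 1/54136) = 1/(-5087538871/54136) = -54136/5087538871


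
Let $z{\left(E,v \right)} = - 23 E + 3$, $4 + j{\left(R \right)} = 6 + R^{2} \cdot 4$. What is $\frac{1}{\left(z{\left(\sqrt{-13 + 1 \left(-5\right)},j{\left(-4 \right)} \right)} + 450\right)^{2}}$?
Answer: $\frac{i}{9 \left(6946 \sqrt{2} + 21743 i\right)} \approx 4.244 \cdot 10^{-6} + 1.9174 \cdot 10^{-6} i$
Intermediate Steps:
$j{\left(R \right)} = 2 + 4 R^{2}$ ($j{\left(R \right)} = -4 + \left(6 + R^{2} \cdot 4\right) = -4 + \left(6 + 4 R^{2}\right) = 2 + 4 R^{2}$)
$z{\left(E,v \right)} = 3 - 23 E$
$\frac{1}{\left(z{\left(\sqrt{-13 + 1 \left(-5\right)},j{\left(-4 \right)} \right)} + 450\right)^{2}} = \frac{1}{\left(\left(3 - 23 \sqrt{-13 + 1 \left(-5\right)}\right) + 450\right)^{2}} = \frac{1}{\left(\left(3 - 23 \sqrt{-13 - 5}\right) + 450\right)^{2}} = \frac{1}{\left(\left(3 - 23 \sqrt{-18}\right) + 450\right)^{2}} = \frac{1}{\left(\left(3 - 23 \cdot 3 i \sqrt{2}\right) + 450\right)^{2}} = \frac{1}{\left(\left(3 - 69 i \sqrt{2}\right) + 450\right)^{2}} = \frac{1}{\left(453 - 69 i \sqrt{2}\right)^{2}}$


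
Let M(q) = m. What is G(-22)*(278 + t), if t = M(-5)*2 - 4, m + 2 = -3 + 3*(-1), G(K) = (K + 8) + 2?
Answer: -3096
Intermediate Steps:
G(K) = 10 + K (G(K) = (8 + K) + 2 = 10 + K)
m = -8 (m = -2 + (-3 + 3*(-1)) = -2 + (-3 - 3) = -2 - 6 = -8)
M(q) = -8
t = -20 (t = -8*2 - 4 = -16 - 4 = -20)
G(-22)*(278 + t) = (10 - 22)*(278 - 20) = -12*258 = -3096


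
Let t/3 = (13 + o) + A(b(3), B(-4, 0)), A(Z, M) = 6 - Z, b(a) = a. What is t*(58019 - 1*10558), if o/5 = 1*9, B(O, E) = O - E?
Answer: 8685363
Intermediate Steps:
o = 45 (o = 5*(1*9) = 5*9 = 45)
t = 183 (t = 3*((13 + 45) + (6 - 1*3)) = 3*(58 + (6 - 3)) = 3*(58 + 3) = 3*61 = 183)
t*(58019 - 1*10558) = 183*(58019 - 1*10558) = 183*(58019 - 10558) = 183*47461 = 8685363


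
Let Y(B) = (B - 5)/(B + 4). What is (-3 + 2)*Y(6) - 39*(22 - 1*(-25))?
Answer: -18331/10 ≈ -1833.1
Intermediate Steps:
Y(B) = (-5 + B)/(4 + B)
(-3 + 2)*Y(6) - 39*(22 - 1*(-25)) = (-3 + 2)*((-5 + 6)/(4 + 6)) - 39*(22 - 1*(-25)) = -1/10 - 39*(22 + 25) = -1/10 - 39*47 = -1*⅒ - 1833 = -⅒ - 1833 = -18331/10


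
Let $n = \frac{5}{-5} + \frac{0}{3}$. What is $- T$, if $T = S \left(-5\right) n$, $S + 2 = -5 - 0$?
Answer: $35$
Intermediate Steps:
$S = -7$ ($S = -2 - 5 = -7$)
$n = -1$ ($n = 5 \left(- \frac{1}{5}\right) + 0 \cdot \frac{1}{3} = -1 + 0 = -1$)
$T = -35$ ($T = \left(-7\right) \left(-5\right) \left(-1\right) = 35 \left(-1\right) = -35$)
$- T = \left(-1\right) \left(-35\right) = 35$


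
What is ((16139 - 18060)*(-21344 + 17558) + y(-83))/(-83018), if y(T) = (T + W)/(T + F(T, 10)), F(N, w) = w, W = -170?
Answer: -530922391/6060314 ≈ -87.606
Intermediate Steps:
y(T) = (-170 + T)/(10 + T) (y(T) = (T - 170)/(T + 10) = (-170 + T)/(10 + T))
((16139 - 18060)*(-21344 + 17558) + y(-83))/(-83018) = ((16139 - 18060)*(-21344 + 17558) + (-170 - 83)/(10 - 83))/(-83018) = (-1921*(-3786) - 253/(-73))*(-1/83018) = (7272906 - 1/73*(-253))*(-1/83018) = (7272906 + 253/73)*(-1/83018) = (530922391/73)*(-1/83018) = -530922391/6060314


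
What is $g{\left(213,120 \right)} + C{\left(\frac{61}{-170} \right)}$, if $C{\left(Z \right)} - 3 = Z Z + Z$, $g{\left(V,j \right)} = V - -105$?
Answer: $\frac{9270251}{28900} \approx 320.77$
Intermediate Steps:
$g{\left(V,j \right)} = 105 + V$ ($g{\left(V,j \right)} = V + 105 = 105 + V$)
$C{\left(Z \right)} = 3 + Z + Z^{2}$ ($C{\left(Z \right)} = 3 + \left(Z Z + Z\right) = 3 + \left(Z^{2} + Z\right) = 3 + \left(Z + Z^{2}\right) = 3 + Z + Z^{2}$)
$g{\left(213,120 \right)} + C{\left(\frac{61}{-170} \right)} = \left(105 + 213\right) + \left(3 + \frac{61}{-170} + \left(\frac{61}{-170}\right)^{2}\right) = 318 + \left(3 + 61 \left(- \frac{1}{170}\right) + \left(61 \left(- \frac{1}{170}\right)\right)^{2}\right) = 318 + \left(3 - \frac{61}{170} + \left(- \frac{61}{170}\right)^{2}\right) = 318 + \left(3 - \frac{61}{170} + \frac{3721}{28900}\right) = 318 + \frac{80051}{28900} = \frac{9270251}{28900}$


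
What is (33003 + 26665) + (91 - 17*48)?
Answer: 58943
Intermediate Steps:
(33003 + 26665) + (91 - 17*48) = 59668 + (91 - 816) = 59668 - 725 = 58943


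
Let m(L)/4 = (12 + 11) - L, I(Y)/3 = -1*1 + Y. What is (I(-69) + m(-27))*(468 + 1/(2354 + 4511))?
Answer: -6425642/1373 ≈ -4680.0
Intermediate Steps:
I(Y) = -3 + 3*Y (I(Y) = 3*(-1*1 + Y) = 3*(-1 + Y) = -3 + 3*Y)
m(L) = 92 - 4*L (m(L) = 4*((12 + 11) - L) = 4*(23 - L) = 92 - 4*L)
(I(-69) + m(-27))*(468 + 1/(2354 + 4511)) = ((-3 + 3*(-69)) + (92 - 4*(-27)))*(468 + 1/(2354 + 4511)) = ((-3 - 207) + (92 + 108))*(468 + 1/6865) = (-210 + 200)*(468 + 1/6865) = -10*3212821/6865 = -6425642/1373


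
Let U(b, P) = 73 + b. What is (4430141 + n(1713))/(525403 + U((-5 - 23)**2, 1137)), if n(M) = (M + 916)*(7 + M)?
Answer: 2984007/175420 ≈ 17.011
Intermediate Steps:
n(M) = (7 + M)*(916 + M) (n(M) = (916 + M)*(7 + M) = (7 + M)*(916 + M))
(4430141 + n(1713))/(525403 + U((-5 - 23)**2, 1137)) = (4430141 + (6412 + 1713**2 + 923*1713))/(525403 + (73 + (-5 - 23)**2)) = (4430141 + (6412 + 2934369 + 1581099))/(525403 + (73 + (-28)**2)) = (4430141 + 4521880)/(525403 + (73 + 784)) = 8952021/(525403 + 857) = 8952021/526260 = 8952021*(1/526260) = 2984007/175420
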